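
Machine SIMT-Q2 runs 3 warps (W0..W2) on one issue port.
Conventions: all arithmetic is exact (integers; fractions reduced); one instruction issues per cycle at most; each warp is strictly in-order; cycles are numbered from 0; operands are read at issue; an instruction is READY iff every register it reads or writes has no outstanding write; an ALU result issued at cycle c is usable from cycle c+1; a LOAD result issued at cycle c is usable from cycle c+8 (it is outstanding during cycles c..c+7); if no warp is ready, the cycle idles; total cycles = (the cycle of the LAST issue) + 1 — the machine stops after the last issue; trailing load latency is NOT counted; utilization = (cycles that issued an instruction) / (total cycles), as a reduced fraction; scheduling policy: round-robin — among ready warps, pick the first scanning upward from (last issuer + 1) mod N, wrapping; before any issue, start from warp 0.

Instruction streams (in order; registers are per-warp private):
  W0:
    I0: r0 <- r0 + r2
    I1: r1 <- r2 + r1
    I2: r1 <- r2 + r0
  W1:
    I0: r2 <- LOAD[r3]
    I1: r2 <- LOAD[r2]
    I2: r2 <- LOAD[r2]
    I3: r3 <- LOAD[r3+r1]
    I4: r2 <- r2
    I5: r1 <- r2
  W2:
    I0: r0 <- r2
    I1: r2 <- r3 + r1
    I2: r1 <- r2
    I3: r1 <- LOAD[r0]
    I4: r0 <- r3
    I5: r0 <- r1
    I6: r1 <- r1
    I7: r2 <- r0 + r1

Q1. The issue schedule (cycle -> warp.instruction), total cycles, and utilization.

cycle 0: W0.I0
cycle 1: W1.I0
cycle 2: W2.I0
cycle 3: W0.I1
cycle 4: W2.I1
cycle 5: W0.I2
cycle 6: W2.I2
cycle 7: W2.I3
cycle 8: W2.I4
cycle 9: W1.I1
cycle 10: idle
cycle 11: idle
cycle 12: idle
cycle 13: idle
cycle 14: idle
cycle 15: W2.I5
cycle 16: W2.I6
cycle 17: W1.I2
cycle 18: W2.I7
cycle 19: W1.I3
cycle 20: idle
cycle 21: idle
cycle 22: idle
cycle 23: idle
cycle 24: idle
cycle 25: W1.I4
cycle 26: W1.I5

Answer: 27 cycles, utilization 17/27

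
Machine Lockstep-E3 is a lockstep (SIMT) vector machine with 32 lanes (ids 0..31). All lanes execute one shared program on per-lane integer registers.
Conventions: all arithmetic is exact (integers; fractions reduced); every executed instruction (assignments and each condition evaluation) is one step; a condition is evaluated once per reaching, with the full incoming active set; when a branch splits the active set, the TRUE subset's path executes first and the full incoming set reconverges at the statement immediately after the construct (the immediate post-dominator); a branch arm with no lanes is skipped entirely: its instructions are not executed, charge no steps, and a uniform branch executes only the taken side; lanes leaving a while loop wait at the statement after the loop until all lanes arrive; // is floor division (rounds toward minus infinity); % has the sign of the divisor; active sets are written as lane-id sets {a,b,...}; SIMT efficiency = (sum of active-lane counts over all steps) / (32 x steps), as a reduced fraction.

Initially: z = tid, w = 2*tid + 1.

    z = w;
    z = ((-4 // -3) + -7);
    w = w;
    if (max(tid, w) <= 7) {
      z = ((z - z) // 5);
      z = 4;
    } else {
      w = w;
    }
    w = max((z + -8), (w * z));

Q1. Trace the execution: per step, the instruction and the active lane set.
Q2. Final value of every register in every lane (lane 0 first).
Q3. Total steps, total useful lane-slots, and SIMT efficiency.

step 0: z <- w                       {0,1,2,3,4,5,6,7,8,9,10,11,12,13,14,15,16,17,18,19,20,21,22,23,24,25,26,27,28,29,30,31}
step 1: z <- ((-4 // -3) + -7)       {0,1,2,3,4,5,6,7,8,9,10,11,12,13,14,15,16,17,18,19,20,21,22,23,24,25,26,27,28,29,30,31}
step 2: w <- w                       {0,1,2,3,4,5,6,7,8,9,10,11,12,13,14,15,16,17,18,19,20,21,22,23,24,25,26,27,28,29,30,31}
step 3: eval (max(tid, w) <= 7)      {0,1,2,3,4,5,6,7,8,9,10,11,12,13,14,15,16,17,18,19,20,21,22,23,24,25,26,27,28,29,30,31}
step 4: z <- ((z - z) // 5)          {0,1,2,3}
step 5: z <- 4                       {0,1,2,3}
step 6: w <- w                       {4,5,6,7,8,9,10,11,12,13,14,15,16,17,18,19,20,21,22,23,24,25,26,27,28,29,30,31}
step 7: w <- max((z + -8), (w * z))  {0,1,2,3,4,5,6,7,8,9,10,11,12,13,14,15,16,17,18,19,20,21,22,23,24,25,26,27,28,29,30,31}

Answer: 8 steps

z: 4,4,4,4,-6,-6,-6,-6,-6,-6,-6,-6,-6,-6,-6,-6,-6,-6,-6,-6,-6,-6,-6,-6,-6,-6,-6,-6,-6,-6,-6,-6
w: 4,12,20,28,-14,-14,-14,-14,-14,-14,-14,-14,-14,-14,-14,-14,-14,-14,-14,-14,-14,-14,-14,-14,-14,-14,-14,-14,-14,-14,-14,-14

steps = 8; useful = 196; efficiency = 196/256 = 49/64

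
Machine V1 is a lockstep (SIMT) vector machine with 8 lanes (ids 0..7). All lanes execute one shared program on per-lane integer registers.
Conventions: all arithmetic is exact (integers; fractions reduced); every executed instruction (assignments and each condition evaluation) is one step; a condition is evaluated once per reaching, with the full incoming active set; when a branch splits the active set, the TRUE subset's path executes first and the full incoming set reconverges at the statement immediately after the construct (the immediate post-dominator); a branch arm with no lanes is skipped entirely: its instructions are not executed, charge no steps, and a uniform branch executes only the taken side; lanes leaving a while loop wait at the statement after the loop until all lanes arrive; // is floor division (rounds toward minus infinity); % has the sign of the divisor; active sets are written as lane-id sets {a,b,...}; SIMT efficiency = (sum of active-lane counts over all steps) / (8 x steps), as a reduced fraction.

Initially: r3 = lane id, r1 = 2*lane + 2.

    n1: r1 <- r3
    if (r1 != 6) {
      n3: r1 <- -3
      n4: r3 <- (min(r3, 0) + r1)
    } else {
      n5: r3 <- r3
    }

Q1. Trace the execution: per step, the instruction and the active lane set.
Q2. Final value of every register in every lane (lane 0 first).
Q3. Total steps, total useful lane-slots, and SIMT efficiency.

step 0: r1 <- r3                     {0,1,2,3,4,5,6,7}
step 1: eval (r1 != 6)               {0,1,2,3,4,5,6,7}
step 2: r1 <- -3                     {0,1,2,3,4,5,7}
step 3: r3 <- (min(r3, 0) + r1)      {0,1,2,3,4,5,7}
step 4: r3 <- r3                     {6}

Answer: 5 steps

r3: -3,-3,-3,-3,-3,-3,6,-3
r1: -3,-3,-3,-3,-3,-3,6,-3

steps = 5; useful = 31; efficiency = 31/40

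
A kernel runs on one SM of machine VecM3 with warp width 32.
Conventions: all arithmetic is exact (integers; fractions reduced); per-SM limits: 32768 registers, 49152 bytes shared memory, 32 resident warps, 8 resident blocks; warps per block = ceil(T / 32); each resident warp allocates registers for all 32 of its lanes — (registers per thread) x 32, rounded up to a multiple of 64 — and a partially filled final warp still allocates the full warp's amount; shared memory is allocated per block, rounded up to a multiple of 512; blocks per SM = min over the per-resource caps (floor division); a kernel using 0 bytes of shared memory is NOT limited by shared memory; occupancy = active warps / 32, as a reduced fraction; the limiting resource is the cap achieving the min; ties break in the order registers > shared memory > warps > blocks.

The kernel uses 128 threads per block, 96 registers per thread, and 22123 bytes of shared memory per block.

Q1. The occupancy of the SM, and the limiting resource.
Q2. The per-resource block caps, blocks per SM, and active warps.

Answer: occupancy 1/4, limited by registers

registers: 2 blocks
shared memory: 2 blocks
warps: 8 blocks
blocks: 8 blocks

Answer: 2 blocks, 8 active warps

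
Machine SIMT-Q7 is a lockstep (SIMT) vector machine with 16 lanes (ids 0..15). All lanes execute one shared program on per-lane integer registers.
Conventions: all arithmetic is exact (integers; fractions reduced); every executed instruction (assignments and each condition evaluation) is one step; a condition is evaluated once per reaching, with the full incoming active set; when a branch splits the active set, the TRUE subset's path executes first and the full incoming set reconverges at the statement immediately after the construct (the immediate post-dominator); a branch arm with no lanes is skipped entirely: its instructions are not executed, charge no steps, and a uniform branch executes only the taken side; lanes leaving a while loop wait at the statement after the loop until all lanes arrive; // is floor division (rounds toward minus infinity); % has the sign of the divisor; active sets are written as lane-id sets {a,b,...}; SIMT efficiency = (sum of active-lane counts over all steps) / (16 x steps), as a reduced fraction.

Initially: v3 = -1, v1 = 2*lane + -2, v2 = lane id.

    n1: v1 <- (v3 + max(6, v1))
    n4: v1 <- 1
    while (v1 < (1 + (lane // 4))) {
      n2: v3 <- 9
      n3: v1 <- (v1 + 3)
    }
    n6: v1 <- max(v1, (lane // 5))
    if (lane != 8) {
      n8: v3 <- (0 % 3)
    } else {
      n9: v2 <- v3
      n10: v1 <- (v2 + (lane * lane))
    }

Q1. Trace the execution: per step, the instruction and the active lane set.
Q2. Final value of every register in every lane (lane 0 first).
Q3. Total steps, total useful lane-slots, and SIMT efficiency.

step 0: v1 <- (v3 + max(6, v1))      {0,1,2,3,4,5,6,7,8,9,10,11,12,13,14,15}
step 1: v1 <- 1                      {0,1,2,3,4,5,6,7,8,9,10,11,12,13,14,15}
step 2: eval (v1 < (1 + (lane // 4))) {0,1,2,3,4,5,6,7,8,9,10,11,12,13,14,15}
step 3: v3 <- 9                      {4,5,6,7,8,9,10,11,12,13,14,15}
step 4: v1 <- (v1 + 3)               {4,5,6,7,8,9,10,11,12,13,14,15}
step 5: eval (v1 < (1 + (lane // 4))) {4,5,6,7,8,9,10,11,12,13,14,15}
step 6: v1 <- max(v1, (lane // 5))   {0,1,2,3,4,5,6,7,8,9,10,11,12,13,14,15}
step 7: eval (lane != 8)             {0,1,2,3,4,5,6,7,8,9,10,11,12,13,14,15}
step 8: v3 <- (0 % 3)                {0,1,2,3,4,5,6,7,9,10,11,12,13,14,15}
step 9: v2 <- v3                     {8}
step 10: v1 <- (v2 + (lane * lane))   {8}

Answer: 11 steps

v3: 0,0,0,0,0,0,0,0,9,0,0,0,0,0,0,0
v1: 1,1,1,1,4,4,4,4,73,4,4,4,4,4,4,4
v2: 0,1,2,3,4,5,6,7,9,9,10,11,12,13,14,15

steps = 11; useful = 133; efficiency = 133/176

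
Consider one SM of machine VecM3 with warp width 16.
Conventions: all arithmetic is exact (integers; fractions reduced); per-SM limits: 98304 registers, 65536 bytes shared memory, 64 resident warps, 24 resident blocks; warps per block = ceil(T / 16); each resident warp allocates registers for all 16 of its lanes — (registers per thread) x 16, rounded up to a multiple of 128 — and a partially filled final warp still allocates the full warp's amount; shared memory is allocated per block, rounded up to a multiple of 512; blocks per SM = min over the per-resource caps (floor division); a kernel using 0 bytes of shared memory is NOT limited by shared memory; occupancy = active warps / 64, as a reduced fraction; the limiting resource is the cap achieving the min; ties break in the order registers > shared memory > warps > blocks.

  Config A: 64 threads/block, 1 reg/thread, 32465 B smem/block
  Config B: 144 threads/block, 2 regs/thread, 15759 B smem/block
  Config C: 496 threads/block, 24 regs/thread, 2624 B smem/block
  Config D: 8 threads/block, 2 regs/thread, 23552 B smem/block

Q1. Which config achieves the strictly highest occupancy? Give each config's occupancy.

occupancies: A 1/8, B 9/16, C 31/32, D 1/32

Answer: C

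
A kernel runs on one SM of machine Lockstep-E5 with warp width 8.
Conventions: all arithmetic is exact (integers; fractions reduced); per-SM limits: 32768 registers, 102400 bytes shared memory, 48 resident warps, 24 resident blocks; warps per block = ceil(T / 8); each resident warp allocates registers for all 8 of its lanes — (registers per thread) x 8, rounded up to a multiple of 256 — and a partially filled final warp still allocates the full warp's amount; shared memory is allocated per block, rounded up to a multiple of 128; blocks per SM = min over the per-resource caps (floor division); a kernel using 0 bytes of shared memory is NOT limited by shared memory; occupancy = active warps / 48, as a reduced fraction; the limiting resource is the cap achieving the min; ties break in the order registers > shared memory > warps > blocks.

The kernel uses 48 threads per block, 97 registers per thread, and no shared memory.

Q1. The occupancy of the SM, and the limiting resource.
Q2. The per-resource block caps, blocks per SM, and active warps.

Answer: occupancy 5/8, limited by registers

registers: 5 blocks
shared memory: no limit (kernel uses none)
warps: 8 blocks
blocks: 24 blocks

Answer: 5 blocks, 30 active warps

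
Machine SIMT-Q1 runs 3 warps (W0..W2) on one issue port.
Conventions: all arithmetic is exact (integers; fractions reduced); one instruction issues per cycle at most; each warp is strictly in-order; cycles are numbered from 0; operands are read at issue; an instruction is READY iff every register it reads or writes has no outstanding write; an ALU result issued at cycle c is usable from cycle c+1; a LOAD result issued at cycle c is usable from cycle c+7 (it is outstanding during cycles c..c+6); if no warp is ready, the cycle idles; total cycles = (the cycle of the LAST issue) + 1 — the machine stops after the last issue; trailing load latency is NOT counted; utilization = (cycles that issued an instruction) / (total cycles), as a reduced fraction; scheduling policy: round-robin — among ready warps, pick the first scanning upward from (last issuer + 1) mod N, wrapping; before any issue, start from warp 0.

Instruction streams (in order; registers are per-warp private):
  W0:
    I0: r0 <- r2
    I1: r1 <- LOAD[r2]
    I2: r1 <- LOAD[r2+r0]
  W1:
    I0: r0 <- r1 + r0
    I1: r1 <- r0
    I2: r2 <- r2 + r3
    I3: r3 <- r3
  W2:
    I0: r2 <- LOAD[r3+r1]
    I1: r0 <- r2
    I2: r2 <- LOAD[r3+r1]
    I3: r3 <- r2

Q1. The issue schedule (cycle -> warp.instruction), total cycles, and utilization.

cycle 0: W0.I0
cycle 1: W1.I0
cycle 2: W2.I0
cycle 3: W0.I1
cycle 4: W1.I1
cycle 5: W1.I2
cycle 6: W1.I3
cycle 7: idle
cycle 8: idle
cycle 9: W2.I1
cycle 10: W0.I2
cycle 11: W2.I2
cycle 12: idle
cycle 13: idle
cycle 14: idle
cycle 15: idle
cycle 16: idle
cycle 17: idle
cycle 18: W2.I3

Answer: 19 cycles, utilization 11/19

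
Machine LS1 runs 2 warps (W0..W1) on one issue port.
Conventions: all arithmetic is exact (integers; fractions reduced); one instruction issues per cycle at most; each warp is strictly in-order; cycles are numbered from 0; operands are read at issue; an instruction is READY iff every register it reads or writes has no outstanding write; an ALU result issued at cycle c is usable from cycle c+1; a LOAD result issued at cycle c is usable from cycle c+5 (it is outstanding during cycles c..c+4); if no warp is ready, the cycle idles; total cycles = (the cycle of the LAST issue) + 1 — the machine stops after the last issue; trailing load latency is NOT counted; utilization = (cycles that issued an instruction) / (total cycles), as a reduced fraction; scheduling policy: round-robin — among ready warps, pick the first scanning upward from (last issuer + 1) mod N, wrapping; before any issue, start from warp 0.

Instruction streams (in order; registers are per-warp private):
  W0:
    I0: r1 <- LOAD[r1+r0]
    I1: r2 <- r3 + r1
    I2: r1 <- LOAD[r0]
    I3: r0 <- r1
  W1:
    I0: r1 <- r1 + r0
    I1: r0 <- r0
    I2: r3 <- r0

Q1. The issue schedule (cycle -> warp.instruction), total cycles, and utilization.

cycle 0: W0.I0
cycle 1: W1.I0
cycle 2: W1.I1
cycle 3: W1.I2
cycle 4: idle
cycle 5: W0.I1
cycle 6: W0.I2
cycle 7: idle
cycle 8: idle
cycle 9: idle
cycle 10: idle
cycle 11: W0.I3

Answer: 12 cycles, utilization 7/12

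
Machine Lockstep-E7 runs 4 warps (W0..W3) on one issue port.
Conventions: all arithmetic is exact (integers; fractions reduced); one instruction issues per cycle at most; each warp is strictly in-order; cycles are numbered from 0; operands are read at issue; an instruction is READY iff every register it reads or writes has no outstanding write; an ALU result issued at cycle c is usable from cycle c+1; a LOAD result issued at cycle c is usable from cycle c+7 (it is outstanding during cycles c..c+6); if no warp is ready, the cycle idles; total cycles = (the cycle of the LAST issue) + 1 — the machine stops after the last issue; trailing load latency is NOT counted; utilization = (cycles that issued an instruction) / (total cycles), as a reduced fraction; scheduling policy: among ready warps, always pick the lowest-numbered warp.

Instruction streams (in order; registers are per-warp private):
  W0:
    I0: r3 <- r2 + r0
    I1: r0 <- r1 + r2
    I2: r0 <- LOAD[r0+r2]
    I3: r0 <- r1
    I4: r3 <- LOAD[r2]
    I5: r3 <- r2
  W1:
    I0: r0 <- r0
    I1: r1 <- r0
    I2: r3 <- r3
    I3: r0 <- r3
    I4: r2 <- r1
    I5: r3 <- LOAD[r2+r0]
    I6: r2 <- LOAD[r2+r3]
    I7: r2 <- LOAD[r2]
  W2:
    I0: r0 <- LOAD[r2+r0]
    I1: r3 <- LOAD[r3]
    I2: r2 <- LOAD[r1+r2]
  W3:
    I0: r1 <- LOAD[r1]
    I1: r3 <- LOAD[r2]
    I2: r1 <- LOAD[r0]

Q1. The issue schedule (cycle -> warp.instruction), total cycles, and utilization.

cycle 0: W0.I0
cycle 1: W0.I1
cycle 2: W0.I2
cycle 3: W1.I0
cycle 4: W1.I1
cycle 5: W1.I2
cycle 6: W1.I3
cycle 7: W1.I4
cycle 8: W1.I5
cycle 9: W0.I3
cycle 10: W0.I4
cycle 11: W2.I0
cycle 12: W2.I1
cycle 13: W2.I2
cycle 14: W3.I0
cycle 15: W1.I6
cycle 16: W3.I1
cycle 17: W0.I5
cycle 18: idle
cycle 19: idle
cycle 20: idle
cycle 21: W3.I2
cycle 22: W1.I7

Answer: 23 cycles, utilization 20/23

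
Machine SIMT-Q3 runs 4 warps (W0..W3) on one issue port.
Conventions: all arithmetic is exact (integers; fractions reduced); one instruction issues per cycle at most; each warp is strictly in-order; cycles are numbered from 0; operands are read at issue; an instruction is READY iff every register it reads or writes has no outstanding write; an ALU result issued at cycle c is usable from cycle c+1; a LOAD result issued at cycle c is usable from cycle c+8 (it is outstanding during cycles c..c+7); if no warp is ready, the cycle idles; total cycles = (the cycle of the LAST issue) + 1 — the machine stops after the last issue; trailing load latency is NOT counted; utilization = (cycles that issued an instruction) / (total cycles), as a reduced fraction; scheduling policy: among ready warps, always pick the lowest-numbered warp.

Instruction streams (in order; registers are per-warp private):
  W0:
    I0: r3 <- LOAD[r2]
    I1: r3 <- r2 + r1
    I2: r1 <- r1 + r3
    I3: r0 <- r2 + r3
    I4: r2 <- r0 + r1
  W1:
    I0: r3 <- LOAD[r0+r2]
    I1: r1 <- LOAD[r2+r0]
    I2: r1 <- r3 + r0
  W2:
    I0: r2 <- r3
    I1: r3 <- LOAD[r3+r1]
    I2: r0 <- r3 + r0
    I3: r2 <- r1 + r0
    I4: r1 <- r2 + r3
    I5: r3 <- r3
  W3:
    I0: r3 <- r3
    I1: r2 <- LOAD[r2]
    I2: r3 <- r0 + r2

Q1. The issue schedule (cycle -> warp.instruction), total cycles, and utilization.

cycle 0: W0.I0
cycle 1: W1.I0
cycle 2: W1.I1
cycle 3: W2.I0
cycle 4: W2.I1
cycle 5: W3.I0
cycle 6: W3.I1
cycle 7: idle
cycle 8: W0.I1
cycle 9: W0.I2
cycle 10: W0.I3
cycle 11: W0.I4
cycle 12: W1.I2
cycle 13: W2.I2
cycle 14: W2.I3
cycle 15: W2.I4
cycle 16: W2.I5
cycle 17: W3.I2

Answer: 18 cycles, utilization 17/18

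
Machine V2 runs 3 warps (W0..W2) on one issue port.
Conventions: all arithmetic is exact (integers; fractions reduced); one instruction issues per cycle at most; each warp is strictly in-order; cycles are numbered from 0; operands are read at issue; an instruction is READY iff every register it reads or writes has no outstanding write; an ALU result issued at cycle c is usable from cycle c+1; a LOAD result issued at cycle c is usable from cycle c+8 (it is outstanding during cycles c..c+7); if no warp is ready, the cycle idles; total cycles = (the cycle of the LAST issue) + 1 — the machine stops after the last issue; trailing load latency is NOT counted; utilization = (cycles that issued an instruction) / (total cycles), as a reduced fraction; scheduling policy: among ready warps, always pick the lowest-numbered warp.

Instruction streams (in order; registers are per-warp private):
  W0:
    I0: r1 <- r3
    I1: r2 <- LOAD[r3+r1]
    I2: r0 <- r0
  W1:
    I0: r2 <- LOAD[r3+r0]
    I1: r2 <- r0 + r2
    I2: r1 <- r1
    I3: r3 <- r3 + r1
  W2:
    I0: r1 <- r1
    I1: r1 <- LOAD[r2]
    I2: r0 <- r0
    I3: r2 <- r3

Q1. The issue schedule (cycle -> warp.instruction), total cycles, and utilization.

cycle 0: W0.I0
cycle 1: W0.I1
cycle 2: W0.I2
cycle 3: W1.I0
cycle 4: W2.I0
cycle 5: W2.I1
cycle 6: W2.I2
cycle 7: W2.I3
cycle 8: idle
cycle 9: idle
cycle 10: idle
cycle 11: W1.I1
cycle 12: W1.I2
cycle 13: W1.I3

Answer: 14 cycles, utilization 11/14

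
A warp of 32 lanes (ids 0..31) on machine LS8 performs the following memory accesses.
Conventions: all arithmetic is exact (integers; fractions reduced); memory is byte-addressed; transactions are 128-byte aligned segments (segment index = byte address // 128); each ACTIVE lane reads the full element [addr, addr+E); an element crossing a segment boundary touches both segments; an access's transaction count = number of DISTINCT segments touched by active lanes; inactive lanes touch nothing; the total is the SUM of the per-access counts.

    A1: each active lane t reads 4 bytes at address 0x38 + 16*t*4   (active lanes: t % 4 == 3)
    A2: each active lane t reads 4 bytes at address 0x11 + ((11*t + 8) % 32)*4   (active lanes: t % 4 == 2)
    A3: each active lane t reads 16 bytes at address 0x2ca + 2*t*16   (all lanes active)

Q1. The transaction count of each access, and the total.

A1: 8 transactions
A2: 2 transactions
A3: 9 transactions

Answer: 8,2,9; total 19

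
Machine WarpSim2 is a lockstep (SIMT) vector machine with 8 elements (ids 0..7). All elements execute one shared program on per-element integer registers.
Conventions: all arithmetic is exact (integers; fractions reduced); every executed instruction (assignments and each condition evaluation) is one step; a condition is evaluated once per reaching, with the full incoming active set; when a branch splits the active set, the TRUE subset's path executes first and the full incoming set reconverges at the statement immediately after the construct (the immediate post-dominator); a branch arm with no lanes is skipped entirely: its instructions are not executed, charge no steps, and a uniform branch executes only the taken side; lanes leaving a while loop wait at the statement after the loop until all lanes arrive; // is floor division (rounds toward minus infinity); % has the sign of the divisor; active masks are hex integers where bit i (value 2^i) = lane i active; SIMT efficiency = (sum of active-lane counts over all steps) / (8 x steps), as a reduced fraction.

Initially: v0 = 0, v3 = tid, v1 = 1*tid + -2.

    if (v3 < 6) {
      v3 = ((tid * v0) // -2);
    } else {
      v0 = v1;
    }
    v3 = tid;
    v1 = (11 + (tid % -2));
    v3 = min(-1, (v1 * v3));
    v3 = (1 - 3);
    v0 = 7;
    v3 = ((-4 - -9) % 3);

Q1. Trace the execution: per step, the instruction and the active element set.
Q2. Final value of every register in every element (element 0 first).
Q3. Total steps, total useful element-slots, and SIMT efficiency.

step 0: eval (v3 < 6)                0xff
step 1: v3 <- ((tid * v0) // -2)     0x3f
step 2: v0 <- v1                     0xc0
step 3: v3 <- tid                    0xff
step 4: v1 <- (11 + (tid % -2))      0xff
step 5: v3 <- min(-1, (v1 * v3))     0xff
step 6: v3 <- (1 - 3)                0xff
step 7: v0 <- 7                      0xff
step 8: v3 <- ((-4 - -9) % 3)        0xff

Answer: 9 steps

v0: 7,7,7,7,7,7,7,7
v3: 2,2,2,2,2,2,2,2
v1: 11,10,11,10,11,10,11,10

steps = 9; useful = 64; efficiency = 64/72 = 8/9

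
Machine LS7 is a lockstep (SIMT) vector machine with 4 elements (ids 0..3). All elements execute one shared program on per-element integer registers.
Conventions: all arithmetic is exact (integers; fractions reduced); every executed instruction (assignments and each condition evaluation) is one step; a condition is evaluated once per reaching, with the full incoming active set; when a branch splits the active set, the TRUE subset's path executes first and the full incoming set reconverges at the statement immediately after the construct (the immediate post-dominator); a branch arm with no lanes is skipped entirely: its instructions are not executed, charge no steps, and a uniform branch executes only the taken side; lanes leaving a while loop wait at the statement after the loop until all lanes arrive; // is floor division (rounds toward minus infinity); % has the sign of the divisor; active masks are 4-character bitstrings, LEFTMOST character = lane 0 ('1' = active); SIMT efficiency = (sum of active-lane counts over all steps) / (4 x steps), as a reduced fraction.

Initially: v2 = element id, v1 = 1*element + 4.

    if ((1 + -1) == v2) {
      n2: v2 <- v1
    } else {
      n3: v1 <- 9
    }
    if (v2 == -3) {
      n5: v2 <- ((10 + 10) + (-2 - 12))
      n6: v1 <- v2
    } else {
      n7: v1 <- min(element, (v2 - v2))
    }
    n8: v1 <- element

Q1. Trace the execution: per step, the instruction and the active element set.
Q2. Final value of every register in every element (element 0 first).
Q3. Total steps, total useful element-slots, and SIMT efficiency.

step 0: eval ((1 + -1) == v2)        1111
step 1: v2 <- v1                     1000
step 2: v1 <- 9                      0111
step 3: eval (v2 == -3)              1111
step 4: v1 <- min(element, (v2 - v2)) 1111
step 5: v1 <- element                1111

Answer: 6 steps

v2: 4,1,2,3
v1: 0,1,2,3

steps = 6; useful = 20; efficiency = 20/24 = 5/6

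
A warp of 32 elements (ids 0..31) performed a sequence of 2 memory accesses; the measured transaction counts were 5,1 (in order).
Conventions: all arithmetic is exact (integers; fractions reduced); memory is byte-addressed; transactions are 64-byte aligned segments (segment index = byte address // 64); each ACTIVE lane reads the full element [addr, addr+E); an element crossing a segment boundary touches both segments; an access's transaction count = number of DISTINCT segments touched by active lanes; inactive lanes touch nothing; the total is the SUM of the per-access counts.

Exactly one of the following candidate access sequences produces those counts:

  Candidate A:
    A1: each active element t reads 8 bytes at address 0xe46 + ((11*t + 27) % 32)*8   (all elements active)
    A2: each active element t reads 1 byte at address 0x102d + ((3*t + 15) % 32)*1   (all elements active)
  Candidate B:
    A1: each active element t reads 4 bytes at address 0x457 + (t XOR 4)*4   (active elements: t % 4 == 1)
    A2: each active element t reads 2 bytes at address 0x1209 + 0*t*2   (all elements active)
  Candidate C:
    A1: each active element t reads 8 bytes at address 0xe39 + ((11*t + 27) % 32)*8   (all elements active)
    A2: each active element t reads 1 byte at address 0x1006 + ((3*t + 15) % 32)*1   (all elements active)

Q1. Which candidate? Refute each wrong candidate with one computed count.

A: A2 gives 2 transactions, not 1
B: A1 gives 3 transactions, not 5
C: all counts match (5,1)

Answer: C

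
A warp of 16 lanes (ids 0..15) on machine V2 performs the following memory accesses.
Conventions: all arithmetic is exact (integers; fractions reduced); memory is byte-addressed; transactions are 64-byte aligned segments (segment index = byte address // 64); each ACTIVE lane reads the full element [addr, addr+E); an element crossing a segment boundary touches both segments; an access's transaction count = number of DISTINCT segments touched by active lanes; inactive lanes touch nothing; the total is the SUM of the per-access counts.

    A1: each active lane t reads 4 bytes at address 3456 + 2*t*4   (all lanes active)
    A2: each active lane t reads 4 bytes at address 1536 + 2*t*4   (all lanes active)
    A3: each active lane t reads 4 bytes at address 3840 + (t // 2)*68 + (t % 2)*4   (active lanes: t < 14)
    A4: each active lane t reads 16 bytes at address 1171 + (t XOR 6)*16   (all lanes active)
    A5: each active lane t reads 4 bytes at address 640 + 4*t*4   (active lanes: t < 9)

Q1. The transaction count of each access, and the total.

A1: 2 transactions
A2: 2 transactions
A3: 7 transactions
A4: 5 transactions
A5: 3 transactions

Answer: 2,2,7,5,3; total 19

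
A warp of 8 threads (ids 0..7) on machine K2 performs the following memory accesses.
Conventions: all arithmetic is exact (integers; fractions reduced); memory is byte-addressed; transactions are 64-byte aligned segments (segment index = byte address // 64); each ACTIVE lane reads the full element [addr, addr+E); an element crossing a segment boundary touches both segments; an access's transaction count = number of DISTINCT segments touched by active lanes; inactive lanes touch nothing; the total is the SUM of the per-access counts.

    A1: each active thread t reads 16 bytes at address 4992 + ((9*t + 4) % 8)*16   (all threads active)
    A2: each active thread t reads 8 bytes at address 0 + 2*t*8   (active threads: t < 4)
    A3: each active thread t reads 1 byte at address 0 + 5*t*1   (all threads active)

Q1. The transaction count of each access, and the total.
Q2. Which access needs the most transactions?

A1: 2 transactions
A2: 1 transaction
A3: 1 transaction

Answer: 2,1,1; total 4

Answer: A1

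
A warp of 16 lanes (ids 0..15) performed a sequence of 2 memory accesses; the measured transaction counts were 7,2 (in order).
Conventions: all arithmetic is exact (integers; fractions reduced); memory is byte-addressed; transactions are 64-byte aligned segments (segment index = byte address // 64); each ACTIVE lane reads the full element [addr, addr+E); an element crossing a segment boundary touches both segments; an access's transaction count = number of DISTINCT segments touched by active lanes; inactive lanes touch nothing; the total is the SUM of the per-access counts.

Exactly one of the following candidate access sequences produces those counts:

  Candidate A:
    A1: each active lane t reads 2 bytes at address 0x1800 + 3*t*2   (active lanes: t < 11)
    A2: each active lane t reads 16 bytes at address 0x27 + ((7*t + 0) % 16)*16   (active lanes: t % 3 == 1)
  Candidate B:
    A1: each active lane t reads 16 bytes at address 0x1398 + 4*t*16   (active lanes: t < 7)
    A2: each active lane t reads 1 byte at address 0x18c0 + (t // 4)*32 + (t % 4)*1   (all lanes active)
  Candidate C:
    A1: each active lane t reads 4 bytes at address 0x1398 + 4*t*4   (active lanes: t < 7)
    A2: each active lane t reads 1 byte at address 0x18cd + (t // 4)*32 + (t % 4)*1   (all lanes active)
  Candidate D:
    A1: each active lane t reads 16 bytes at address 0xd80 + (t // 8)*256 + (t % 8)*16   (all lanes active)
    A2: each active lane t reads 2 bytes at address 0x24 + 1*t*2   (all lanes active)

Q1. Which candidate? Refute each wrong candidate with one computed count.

A: A1 gives 1 transaction, not 7
C: A1 gives 2 transactions, not 7
D: A1 gives 4 transactions, not 7
B: all counts match (7,2)

Answer: B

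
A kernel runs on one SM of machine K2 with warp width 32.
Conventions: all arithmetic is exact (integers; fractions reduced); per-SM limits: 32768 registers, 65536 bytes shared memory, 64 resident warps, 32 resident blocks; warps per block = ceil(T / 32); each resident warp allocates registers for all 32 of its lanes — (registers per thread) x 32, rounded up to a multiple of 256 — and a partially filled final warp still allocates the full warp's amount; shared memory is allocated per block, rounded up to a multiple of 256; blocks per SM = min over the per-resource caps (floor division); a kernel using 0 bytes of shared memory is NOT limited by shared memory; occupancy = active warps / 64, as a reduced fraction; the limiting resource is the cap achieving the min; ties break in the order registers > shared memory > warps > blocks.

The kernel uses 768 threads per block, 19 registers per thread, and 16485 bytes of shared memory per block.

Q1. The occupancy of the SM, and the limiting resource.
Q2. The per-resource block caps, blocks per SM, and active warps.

Answer: occupancy 3/8, limited by registers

registers: 1 block
shared memory: 3 blocks
warps: 2 blocks
blocks: 32 blocks

Answer: 1 block, 24 active warps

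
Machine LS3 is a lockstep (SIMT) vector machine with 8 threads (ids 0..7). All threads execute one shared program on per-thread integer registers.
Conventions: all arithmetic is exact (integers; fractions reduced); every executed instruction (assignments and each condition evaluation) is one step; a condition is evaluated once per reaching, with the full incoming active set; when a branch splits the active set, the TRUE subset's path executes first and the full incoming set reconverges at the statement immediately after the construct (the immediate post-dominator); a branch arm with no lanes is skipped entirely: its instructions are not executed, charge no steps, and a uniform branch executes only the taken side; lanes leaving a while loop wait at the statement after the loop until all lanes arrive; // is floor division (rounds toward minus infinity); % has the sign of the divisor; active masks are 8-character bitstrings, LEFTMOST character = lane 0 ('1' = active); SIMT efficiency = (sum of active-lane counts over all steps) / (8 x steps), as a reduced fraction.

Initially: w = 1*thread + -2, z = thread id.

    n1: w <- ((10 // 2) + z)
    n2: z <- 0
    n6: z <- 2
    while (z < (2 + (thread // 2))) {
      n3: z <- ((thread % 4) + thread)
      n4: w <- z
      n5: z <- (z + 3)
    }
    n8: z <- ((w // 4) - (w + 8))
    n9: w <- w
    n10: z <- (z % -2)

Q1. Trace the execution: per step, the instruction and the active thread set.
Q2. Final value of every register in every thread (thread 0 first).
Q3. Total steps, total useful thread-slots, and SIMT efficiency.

step 0: w <- ((10 // 2) + z)         11111111
step 1: z <- 0                       11111111
step 2: z <- 2                       11111111
step 3: eval (z < (2 + (thread // 2))) 11111111
step 4: z <- ((thread % 4) + thread) 00111111
step 5: w <- z                       00111111
step 6: z <- (z + 3)                 00111111
step 7: eval (z < (2 + (thread // 2))) 00111111
step 8: z <- ((w // 4) - (w + 8))    11111111
step 9: w <- w                       11111111
step 10: z <- (z % -2)                11111111

Answer: 11 steps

w: 5,6,4,6,4,6,8,10
z: 0,-1,-1,-1,-1,-1,0,0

steps = 11; useful = 80; efficiency = 80/88 = 10/11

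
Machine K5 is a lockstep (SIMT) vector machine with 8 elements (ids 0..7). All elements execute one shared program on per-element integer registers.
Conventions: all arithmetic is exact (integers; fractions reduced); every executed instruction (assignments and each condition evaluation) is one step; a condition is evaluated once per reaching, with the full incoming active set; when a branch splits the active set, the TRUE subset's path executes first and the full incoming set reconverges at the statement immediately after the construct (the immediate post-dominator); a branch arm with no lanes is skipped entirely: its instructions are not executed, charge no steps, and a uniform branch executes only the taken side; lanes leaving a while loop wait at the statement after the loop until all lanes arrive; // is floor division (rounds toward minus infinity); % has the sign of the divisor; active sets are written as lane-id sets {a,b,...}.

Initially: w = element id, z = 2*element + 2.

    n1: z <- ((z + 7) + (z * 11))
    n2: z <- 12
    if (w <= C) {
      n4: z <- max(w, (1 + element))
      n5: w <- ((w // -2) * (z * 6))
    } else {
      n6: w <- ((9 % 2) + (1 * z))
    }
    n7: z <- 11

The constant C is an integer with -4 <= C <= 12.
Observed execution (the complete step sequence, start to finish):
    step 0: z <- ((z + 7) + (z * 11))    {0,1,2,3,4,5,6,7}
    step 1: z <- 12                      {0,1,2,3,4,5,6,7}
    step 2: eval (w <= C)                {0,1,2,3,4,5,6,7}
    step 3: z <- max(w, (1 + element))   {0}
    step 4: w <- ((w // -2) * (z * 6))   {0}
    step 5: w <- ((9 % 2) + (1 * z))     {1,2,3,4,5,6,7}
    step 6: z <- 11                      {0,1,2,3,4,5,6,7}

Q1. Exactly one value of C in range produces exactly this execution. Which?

Answer: C = 0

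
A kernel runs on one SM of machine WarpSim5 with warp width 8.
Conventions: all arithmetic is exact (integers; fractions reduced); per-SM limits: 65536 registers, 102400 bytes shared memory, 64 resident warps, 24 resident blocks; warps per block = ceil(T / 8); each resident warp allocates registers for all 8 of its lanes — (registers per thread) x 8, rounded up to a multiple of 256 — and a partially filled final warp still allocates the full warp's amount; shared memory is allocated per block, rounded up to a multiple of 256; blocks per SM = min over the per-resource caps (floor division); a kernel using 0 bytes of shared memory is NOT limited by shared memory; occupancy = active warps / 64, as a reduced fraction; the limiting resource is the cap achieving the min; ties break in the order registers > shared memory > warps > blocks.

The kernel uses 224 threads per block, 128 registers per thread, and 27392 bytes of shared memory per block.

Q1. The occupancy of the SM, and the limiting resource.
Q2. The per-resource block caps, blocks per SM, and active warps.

Answer: occupancy 7/8, limited by registers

registers: 2 blocks
shared memory: 3 blocks
warps: 2 blocks
blocks: 24 blocks

Answer: 2 blocks, 56 active warps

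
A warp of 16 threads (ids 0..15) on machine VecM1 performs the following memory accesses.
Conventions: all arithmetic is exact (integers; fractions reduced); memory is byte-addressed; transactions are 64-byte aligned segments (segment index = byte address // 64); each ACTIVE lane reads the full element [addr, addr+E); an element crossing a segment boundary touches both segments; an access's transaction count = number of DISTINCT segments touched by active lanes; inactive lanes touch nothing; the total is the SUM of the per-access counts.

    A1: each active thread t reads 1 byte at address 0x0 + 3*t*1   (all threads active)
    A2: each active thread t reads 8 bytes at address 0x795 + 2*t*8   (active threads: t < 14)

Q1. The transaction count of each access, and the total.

A1: 1 transaction
A2: 4 transactions

Answer: 1,4; total 5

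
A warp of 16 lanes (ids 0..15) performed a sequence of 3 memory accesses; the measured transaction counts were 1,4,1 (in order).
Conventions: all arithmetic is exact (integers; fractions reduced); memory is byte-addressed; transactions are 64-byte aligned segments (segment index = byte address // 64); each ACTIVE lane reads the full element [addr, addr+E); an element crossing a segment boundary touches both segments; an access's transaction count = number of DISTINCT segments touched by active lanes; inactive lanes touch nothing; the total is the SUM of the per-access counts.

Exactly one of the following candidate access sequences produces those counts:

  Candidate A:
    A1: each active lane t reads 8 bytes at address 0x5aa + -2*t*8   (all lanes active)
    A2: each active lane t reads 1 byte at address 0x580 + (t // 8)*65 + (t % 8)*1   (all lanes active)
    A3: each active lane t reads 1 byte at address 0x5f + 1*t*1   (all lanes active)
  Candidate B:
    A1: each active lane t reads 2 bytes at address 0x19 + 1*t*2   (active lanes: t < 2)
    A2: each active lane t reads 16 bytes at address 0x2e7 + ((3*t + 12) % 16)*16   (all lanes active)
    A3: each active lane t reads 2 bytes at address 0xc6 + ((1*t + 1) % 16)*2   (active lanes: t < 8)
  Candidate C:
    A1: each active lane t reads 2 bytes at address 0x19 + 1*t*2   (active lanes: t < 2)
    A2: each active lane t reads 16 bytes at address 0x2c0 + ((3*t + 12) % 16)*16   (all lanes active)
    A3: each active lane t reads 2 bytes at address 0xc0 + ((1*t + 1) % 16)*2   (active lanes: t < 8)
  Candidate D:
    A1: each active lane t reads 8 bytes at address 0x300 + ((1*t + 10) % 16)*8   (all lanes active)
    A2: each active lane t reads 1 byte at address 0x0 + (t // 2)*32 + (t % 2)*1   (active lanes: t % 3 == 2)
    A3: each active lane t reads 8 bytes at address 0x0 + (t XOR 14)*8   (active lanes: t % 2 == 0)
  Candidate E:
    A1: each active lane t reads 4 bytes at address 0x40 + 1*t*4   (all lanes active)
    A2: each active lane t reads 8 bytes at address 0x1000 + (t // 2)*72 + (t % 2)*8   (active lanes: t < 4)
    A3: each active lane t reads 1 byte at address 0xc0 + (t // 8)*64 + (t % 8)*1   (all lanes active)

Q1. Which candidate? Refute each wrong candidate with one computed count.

A: A1 gives 5 transactions, not 1
B: A2 gives 5 transactions, not 4
D: A1 gives 2 transactions, not 1
E: A2 gives 2 transactions, not 4
C: all counts match (1,4,1)

Answer: C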